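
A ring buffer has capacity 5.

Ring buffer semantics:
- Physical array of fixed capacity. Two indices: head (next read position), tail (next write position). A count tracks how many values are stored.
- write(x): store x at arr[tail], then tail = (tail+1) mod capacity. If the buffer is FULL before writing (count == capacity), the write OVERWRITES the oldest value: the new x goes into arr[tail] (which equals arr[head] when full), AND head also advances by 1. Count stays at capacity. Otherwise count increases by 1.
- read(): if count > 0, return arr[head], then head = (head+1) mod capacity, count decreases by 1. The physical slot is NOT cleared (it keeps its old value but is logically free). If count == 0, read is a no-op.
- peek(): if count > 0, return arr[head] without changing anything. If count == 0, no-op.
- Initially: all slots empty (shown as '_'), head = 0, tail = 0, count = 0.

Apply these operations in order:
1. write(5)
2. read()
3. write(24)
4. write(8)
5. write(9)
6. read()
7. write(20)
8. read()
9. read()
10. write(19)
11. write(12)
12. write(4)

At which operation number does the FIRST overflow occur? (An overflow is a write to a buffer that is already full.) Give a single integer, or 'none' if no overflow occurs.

After op 1 (write(5)): arr=[5 _ _ _ _] head=0 tail=1 count=1
After op 2 (read()): arr=[5 _ _ _ _] head=1 tail=1 count=0
After op 3 (write(24)): arr=[5 24 _ _ _] head=1 tail=2 count=1
After op 4 (write(8)): arr=[5 24 8 _ _] head=1 tail=3 count=2
After op 5 (write(9)): arr=[5 24 8 9 _] head=1 tail=4 count=3
After op 6 (read()): arr=[5 24 8 9 _] head=2 tail=4 count=2
After op 7 (write(20)): arr=[5 24 8 9 20] head=2 tail=0 count=3
After op 8 (read()): arr=[5 24 8 9 20] head=3 tail=0 count=2
After op 9 (read()): arr=[5 24 8 9 20] head=4 tail=0 count=1
After op 10 (write(19)): arr=[19 24 8 9 20] head=4 tail=1 count=2
After op 11 (write(12)): arr=[19 12 8 9 20] head=4 tail=2 count=3
After op 12 (write(4)): arr=[19 12 4 9 20] head=4 tail=3 count=4

Answer: none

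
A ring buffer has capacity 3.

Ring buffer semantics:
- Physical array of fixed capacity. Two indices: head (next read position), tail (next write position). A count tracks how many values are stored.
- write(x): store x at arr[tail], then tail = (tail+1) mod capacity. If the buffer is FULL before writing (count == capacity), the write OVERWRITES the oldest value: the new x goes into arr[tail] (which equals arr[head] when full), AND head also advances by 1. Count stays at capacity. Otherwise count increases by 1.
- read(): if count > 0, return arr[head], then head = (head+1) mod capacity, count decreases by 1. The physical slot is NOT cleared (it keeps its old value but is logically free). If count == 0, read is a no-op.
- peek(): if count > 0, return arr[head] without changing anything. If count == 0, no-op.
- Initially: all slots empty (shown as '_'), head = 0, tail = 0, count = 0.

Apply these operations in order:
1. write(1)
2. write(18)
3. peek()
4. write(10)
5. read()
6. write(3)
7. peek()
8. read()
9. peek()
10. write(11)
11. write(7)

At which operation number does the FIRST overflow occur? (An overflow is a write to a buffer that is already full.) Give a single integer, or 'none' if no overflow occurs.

After op 1 (write(1)): arr=[1 _ _] head=0 tail=1 count=1
After op 2 (write(18)): arr=[1 18 _] head=0 tail=2 count=2
After op 3 (peek()): arr=[1 18 _] head=0 tail=2 count=2
After op 4 (write(10)): arr=[1 18 10] head=0 tail=0 count=3
After op 5 (read()): arr=[1 18 10] head=1 tail=0 count=2
After op 6 (write(3)): arr=[3 18 10] head=1 tail=1 count=3
After op 7 (peek()): arr=[3 18 10] head=1 tail=1 count=3
After op 8 (read()): arr=[3 18 10] head=2 tail=1 count=2
After op 9 (peek()): arr=[3 18 10] head=2 tail=1 count=2
After op 10 (write(11)): arr=[3 11 10] head=2 tail=2 count=3
After op 11 (write(7)): arr=[3 11 7] head=0 tail=0 count=3

Answer: 11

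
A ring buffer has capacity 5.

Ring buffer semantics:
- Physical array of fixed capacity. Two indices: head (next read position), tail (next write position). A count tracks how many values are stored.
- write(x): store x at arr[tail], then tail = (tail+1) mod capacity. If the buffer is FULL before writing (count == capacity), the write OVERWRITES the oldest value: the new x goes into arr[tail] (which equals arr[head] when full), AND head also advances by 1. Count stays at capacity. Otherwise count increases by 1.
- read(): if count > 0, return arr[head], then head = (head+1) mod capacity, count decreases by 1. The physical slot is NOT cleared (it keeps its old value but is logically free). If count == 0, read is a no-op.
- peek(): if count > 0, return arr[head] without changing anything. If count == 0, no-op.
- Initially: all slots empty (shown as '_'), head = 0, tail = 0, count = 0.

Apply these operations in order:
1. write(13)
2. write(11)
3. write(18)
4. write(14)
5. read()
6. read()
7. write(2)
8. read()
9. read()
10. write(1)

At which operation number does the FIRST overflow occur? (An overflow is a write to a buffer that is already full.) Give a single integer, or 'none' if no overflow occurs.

After op 1 (write(13)): arr=[13 _ _ _ _] head=0 tail=1 count=1
After op 2 (write(11)): arr=[13 11 _ _ _] head=0 tail=2 count=2
After op 3 (write(18)): arr=[13 11 18 _ _] head=0 tail=3 count=3
After op 4 (write(14)): arr=[13 11 18 14 _] head=0 tail=4 count=4
After op 5 (read()): arr=[13 11 18 14 _] head=1 tail=4 count=3
After op 6 (read()): arr=[13 11 18 14 _] head=2 tail=4 count=2
After op 7 (write(2)): arr=[13 11 18 14 2] head=2 tail=0 count=3
After op 8 (read()): arr=[13 11 18 14 2] head=3 tail=0 count=2
After op 9 (read()): arr=[13 11 18 14 2] head=4 tail=0 count=1
After op 10 (write(1)): arr=[1 11 18 14 2] head=4 tail=1 count=2

Answer: none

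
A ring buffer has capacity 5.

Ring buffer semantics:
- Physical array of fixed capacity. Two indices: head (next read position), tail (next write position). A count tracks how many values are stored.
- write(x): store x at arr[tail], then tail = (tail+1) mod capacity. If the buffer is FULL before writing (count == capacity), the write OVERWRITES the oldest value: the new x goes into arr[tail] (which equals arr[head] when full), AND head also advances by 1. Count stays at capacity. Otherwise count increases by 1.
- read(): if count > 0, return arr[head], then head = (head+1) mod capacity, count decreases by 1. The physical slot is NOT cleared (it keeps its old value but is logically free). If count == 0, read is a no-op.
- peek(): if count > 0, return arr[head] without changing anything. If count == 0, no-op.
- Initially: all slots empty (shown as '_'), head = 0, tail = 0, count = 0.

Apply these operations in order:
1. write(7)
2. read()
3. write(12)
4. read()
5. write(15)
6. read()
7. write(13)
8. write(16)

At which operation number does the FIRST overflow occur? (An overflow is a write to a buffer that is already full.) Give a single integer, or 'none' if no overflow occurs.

Answer: none

Derivation:
After op 1 (write(7)): arr=[7 _ _ _ _] head=0 tail=1 count=1
After op 2 (read()): arr=[7 _ _ _ _] head=1 tail=1 count=0
After op 3 (write(12)): arr=[7 12 _ _ _] head=1 tail=2 count=1
After op 4 (read()): arr=[7 12 _ _ _] head=2 tail=2 count=0
After op 5 (write(15)): arr=[7 12 15 _ _] head=2 tail=3 count=1
After op 6 (read()): arr=[7 12 15 _ _] head=3 tail=3 count=0
After op 7 (write(13)): arr=[7 12 15 13 _] head=3 tail=4 count=1
After op 8 (write(16)): arr=[7 12 15 13 16] head=3 tail=0 count=2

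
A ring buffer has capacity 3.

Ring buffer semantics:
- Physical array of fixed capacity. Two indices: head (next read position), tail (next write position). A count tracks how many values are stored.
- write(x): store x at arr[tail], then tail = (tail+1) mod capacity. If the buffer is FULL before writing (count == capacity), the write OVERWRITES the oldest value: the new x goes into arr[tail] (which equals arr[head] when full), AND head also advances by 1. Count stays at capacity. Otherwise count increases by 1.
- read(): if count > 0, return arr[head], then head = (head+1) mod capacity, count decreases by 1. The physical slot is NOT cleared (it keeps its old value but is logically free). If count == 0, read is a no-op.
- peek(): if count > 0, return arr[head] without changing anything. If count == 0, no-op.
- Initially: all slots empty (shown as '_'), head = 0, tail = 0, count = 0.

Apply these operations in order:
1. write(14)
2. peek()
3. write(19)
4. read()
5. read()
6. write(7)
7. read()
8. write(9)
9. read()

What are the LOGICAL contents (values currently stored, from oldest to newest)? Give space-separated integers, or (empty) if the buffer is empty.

After op 1 (write(14)): arr=[14 _ _] head=0 tail=1 count=1
After op 2 (peek()): arr=[14 _ _] head=0 tail=1 count=1
After op 3 (write(19)): arr=[14 19 _] head=0 tail=2 count=2
After op 4 (read()): arr=[14 19 _] head=1 tail=2 count=1
After op 5 (read()): arr=[14 19 _] head=2 tail=2 count=0
After op 6 (write(7)): arr=[14 19 7] head=2 tail=0 count=1
After op 7 (read()): arr=[14 19 7] head=0 tail=0 count=0
After op 8 (write(9)): arr=[9 19 7] head=0 tail=1 count=1
After op 9 (read()): arr=[9 19 7] head=1 tail=1 count=0

Answer: (empty)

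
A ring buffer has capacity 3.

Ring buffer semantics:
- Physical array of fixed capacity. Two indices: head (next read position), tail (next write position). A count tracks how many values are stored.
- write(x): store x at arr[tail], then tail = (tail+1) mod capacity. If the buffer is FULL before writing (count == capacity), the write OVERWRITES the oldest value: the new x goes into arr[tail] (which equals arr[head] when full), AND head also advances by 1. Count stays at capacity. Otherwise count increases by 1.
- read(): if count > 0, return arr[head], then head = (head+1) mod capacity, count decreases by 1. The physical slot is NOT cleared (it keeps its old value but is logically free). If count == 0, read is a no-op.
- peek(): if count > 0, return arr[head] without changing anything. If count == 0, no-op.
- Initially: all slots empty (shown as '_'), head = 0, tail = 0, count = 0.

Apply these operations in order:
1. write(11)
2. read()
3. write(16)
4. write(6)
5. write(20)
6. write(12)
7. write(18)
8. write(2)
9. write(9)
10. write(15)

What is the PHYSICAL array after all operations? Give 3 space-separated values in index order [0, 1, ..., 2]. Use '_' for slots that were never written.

Answer: 2 9 15

Derivation:
After op 1 (write(11)): arr=[11 _ _] head=0 tail=1 count=1
After op 2 (read()): arr=[11 _ _] head=1 tail=1 count=0
After op 3 (write(16)): arr=[11 16 _] head=1 tail=2 count=1
After op 4 (write(6)): arr=[11 16 6] head=1 tail=0 count=2
After op 5 (write(20)): arr=[20 16 6] head=1 tail=1 count=3
After op 6 (write(12)): arr=[20 12 6] head=2 tail=2 count=3
After op 7 (write(18)): arr=[20 12 18] head=0 tail=0 count=3
After op 8 (write(2)): arr=[2 12 18] head=1 tail=1 count=3
After op 9 (write(9)): arr=[2 9 18] head=2 tail=2 count=3
After op 10 (write(15)): arr=[2 9 15] head=0 tail=0 count=3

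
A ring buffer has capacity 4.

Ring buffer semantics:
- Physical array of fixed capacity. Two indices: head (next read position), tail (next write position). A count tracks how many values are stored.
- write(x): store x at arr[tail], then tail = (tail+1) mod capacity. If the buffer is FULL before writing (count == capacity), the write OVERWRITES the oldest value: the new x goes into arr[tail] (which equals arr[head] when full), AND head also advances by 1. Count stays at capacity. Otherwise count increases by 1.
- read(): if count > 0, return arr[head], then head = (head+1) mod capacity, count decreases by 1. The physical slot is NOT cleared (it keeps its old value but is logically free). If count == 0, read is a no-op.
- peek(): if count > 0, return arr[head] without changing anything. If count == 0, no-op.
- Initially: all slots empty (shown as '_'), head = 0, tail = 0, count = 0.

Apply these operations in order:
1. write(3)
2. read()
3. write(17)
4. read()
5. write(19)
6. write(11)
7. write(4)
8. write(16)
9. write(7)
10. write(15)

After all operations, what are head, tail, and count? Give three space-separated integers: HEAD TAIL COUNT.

Answer: 0 0 4

Derivation:
After op 1 (write(3)): arr=[3 _ _ _] head=0 tail=1 count=1
After op 2 (read()): arr=[3 _ _ _] head=1 tail=1 count=0
After op 3 (write(17)): arr=[3 17 _ _] head=1 tail=2 count=1
After op 4 (read()): arr=[3 17 _ _] head=2 tail=2 count=0
After op 5 (write(19)): arr=[3 17 19 _] head=2 tail=3 count=1
After op 6 (write(11)): arr=[3 17 19 11] head=2 tail=0 count=2
After op 7 (write(4)): arr=[4 17 19 11] head=2 tail=1 count=3
After op 8 (write(16)): arr=[4 16 19 11] head=2 tail=2 count=4
After op 9 (write(7)): arr=[4 16 7 11] head=3 tail=3 count=4
After op 10 (write(15)): arr=[4 16 7 15] head=0 tail=0 count=4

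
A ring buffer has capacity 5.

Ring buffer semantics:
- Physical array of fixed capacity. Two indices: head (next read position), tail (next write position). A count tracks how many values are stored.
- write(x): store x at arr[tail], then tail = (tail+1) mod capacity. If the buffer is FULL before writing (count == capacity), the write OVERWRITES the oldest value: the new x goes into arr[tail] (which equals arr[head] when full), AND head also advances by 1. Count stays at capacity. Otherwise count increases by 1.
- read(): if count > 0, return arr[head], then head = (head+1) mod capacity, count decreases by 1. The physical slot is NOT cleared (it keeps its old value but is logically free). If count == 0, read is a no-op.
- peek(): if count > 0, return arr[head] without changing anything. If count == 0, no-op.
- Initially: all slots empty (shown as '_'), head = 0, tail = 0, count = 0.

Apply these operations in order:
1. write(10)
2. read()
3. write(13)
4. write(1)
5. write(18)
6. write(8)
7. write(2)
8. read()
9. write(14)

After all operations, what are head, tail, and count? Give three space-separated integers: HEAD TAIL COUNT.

Answer: 2 2 5

Derivation:
After op 1 (write(10)): arr=[10 _ _ _ _] head=0 tail=1 count=1
After op 2 (read()): arr=[10 _ _ _ _] head=1 tail=1 count=0
After op 3 (write(13)): arr=[10 13 _ _ _] head=1 tail=2 count=1
After op 4 (write(1)): arr=[10 13 1 _ _] head=1 tail=3 count=2
After op 5 (write(18)): arr=[10 13 1 18 _] head=1 tail=4 count=3
After op 6 (write(8)): arr=[10 13 1 18 8] head=1 tail=0 count=4
After op 7 (write(2)): arr=[2 13 1 18 8] head=1 tail=1 count=5
After op 8 (read()): arr=[2 13 1 18 8] head=2 tail=1 count=4
After op 9 (write(14)): arr=[2 14 1 18 8] head=2 tail=2 count=5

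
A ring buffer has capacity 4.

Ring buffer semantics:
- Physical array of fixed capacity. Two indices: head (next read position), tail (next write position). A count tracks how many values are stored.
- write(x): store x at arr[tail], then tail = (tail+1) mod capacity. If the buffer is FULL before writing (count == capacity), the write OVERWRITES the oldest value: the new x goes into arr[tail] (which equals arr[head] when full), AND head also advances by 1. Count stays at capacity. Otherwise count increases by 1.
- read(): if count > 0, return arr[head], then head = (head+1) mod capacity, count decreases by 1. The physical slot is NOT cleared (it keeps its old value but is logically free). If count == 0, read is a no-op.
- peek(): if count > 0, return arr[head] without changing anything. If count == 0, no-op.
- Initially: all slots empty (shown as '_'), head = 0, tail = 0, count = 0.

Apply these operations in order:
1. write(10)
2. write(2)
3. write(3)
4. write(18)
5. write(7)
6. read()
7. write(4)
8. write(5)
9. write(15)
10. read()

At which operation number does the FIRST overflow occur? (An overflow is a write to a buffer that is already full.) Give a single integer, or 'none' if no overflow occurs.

After op 1 (write(10)): arr=[10 _ _ _] head=0 tail=1 count=1
After op 2 (write(2)): arr=[10 2 _ _] head=0 tail=2 count=2
After op 3 (write(3)): arr=[10 2 3 _] head=0 tail=3 count=3
After op 4 (write(18)): arr=[10 2 3 18] head=0 tail=0 count=4
After op 5 (write(7)): arr=[7 2 3 18] head=1 tail=1 count=4
After op 6 (read()): arr=[7 2 3 18] head=2 tail=1 count=3
After op 7 (write(4)): arr=[7 4 3 18] head=2 tail=2 count=4
After op 8 (write(5)): arr=[7 4 5 18] head=3 tail=3 count=4
After op 9 (write(15)): arr=[7 4 5 15] head=0 tail=0 count=4
After op 10 (read()): arr=[7 4 5 15] head=1 tail=0 count=3

Answer: 5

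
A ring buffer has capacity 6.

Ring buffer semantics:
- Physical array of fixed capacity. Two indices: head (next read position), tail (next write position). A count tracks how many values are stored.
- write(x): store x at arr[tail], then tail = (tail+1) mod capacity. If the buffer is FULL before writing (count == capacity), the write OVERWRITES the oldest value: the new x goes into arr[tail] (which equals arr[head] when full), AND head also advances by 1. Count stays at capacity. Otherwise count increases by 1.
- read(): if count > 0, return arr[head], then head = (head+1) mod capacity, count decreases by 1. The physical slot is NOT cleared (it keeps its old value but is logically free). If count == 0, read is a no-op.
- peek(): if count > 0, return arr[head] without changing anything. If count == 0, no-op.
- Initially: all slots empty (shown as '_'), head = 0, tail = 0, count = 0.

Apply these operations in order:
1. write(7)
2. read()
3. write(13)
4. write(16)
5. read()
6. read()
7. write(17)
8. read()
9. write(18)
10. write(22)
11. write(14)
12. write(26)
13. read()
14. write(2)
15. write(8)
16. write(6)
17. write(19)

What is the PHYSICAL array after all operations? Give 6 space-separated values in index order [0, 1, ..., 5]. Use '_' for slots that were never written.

Answer: 14 26 2 8 6 19

Derivation:
After op 1 (write(7)): arr=[7 _ _ _ _ _] head=0 tail=1 count=1
After op 2 (read()): arr=[7 _ _ _ _ _] head=1 tail=1 count=0
After op 3 (write(13)): arr=[7 13 _ _ _ _] head=1 tail=2 count=1
After op 4 (write(16)): arr=[7 13 16 _ _ _] head=1 tail=3 count=2
After op 5 (read()): arr=[7 13 16 _ _ _] head=2 tail=3 count=1
After op 6 (read()): arr=[7 13 16 _ _ _] head=3 tail=3 count=0
After op 7 (write(17)): arr=[7 13 16 17 _ _] head=3 tail=4 count=1
After op 8 (read()): arr=[7 13 16 17 _ _] head=4 tail=4 count=0
After op 9 (write(18)): arr=[7 13 16 17 18 _] head=4 tail=5 count=1
After op 10 (write(22)): arr=[7 13 16 17 18 22] head=4 tail=0 count=2
After op 11 (write(14)): arr=[14 13 16 17 18 22] head=4 tail=1 count=3
After op 12 (write(26)): arr=[14 26 16 17 18 22] head=4 tail=2 count=4
After op 13 (read()): arr=[14 26 16 17 18 22] head=5 tail=2 count=3
After op 14 (write(2)): arr=[14 26 2 17 18 22] head=5 tail=3 count=4
After op 15 (write(8)): arr=[14 26 2 8 18 22] head=5 tail=4 count=5
After op 16 (write(6)): arr=[14 26 2 8 6 22] head=5 tail=5 count=6
After op 17 (write(19)): arr=[14 26 2 8 6 19] head=0 tail=0 count=6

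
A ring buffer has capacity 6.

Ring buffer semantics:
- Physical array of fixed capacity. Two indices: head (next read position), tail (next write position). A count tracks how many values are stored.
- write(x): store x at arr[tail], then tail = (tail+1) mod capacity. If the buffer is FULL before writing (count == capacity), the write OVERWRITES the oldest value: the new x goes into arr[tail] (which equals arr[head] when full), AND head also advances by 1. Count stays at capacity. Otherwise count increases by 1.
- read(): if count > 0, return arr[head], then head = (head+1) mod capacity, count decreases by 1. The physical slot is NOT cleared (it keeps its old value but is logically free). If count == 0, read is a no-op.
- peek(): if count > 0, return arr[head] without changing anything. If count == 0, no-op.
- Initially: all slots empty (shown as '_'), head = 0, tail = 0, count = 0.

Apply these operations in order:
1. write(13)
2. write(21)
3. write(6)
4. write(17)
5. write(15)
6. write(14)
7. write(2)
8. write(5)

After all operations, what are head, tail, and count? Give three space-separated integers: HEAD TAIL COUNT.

Answer: 2 2 6

Derivation:
After op 1 (write(13)): arr=[13 _ _ _ _ _] head=0 tail=1 count=1
After op 2 (write(21)): arr=[13 21 _ _ _ _] head=0 tail=2 count=2
After op 3 (write(6)): arr=[13 21 6 _ _ _] head=0 tail=3 count=3
After op 4 (write(17)): arr=[13 21 6 17 _ _] head=0 tail=4 count=4
After op 5 (write(15)): arr=[13 21 6 17 15 _] head=0 tail=5 count=5
After op 6 (write(14)): arr=[13 21 6 17 15 14] head=0 tail=0 count=6
After op 7 (write(2)): arr=[2 21 6 17 15 14] head=1 tail=1 count=6
After op 8 (write(5)): arr=[2 5 6 17 15 14] head=2 tail=2 count=6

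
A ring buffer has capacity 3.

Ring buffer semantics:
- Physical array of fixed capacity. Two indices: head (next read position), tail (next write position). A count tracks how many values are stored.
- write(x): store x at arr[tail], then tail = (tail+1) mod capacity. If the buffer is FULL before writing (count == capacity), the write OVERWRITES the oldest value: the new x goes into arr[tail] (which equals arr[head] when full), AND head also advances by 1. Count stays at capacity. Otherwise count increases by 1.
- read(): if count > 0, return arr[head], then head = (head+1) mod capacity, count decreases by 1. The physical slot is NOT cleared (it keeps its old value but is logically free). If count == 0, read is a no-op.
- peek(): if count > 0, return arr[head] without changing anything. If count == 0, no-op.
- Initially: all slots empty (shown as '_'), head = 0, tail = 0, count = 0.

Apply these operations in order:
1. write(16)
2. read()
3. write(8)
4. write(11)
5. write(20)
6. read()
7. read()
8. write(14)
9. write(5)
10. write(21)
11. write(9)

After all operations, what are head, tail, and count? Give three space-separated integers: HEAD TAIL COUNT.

Answer: 2 2 3

Derivation:
After op 1 (write(16)): arr=[16 _ _] head=0 tail=1 count=1
After op 2 (read()): arr=[16 _ _] head=1 tail=1 count=0
After op 3 (write(8)): arr=[16 8 _] head=1 tail=2 count=1
After op 4 (write(11)): arr=[16 8 11] head=1 tail=0 count=2
After op 5 (write(20)): arr=[20 8 11] head=1 tail=1 count=3
After op 6 (read()): arr=[20 8 11] head=2 tail=1 count=2
After op 7 (read()): arr=[20 8 11] head=0 tail=1 count=1
After op 8 (write(14)): arr=[20 14 11] head=0 tail=2 count=2
After op 9 (write(5)): arr=[20 14 5] head=0 tail=0 count=3
After op 10 (write(21)): arr=[21 14 5] head=1 tail=1 count=3
After op 11 (write(9)): arr=[21 9 5] head=2 tail=2 count=3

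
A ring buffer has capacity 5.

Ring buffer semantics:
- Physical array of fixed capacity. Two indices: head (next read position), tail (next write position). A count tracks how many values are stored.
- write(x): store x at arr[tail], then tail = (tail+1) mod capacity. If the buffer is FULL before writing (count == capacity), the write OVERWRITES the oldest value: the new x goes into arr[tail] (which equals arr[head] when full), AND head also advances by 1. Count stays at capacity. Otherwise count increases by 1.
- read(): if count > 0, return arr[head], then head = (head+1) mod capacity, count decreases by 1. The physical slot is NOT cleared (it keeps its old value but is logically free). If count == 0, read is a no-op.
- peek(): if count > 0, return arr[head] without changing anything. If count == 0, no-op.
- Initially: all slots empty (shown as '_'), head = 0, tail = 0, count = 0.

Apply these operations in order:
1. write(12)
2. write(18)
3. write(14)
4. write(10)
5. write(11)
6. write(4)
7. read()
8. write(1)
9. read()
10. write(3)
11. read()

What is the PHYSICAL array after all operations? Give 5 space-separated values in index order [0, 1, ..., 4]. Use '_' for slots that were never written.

Answer: 4 1 3 10 11

Derivation:
After op 1 (write(12)): arr=[12 _ _ _ _] head=0 tail=1 count=1
After op 2 (write(18)): arr=[12 18 _ _ _] head=0 tail=2 count=2
After op 3 (write(14)): arr=[12 18 14 _ _] head=0 tail=3 count=3
After op 4 (write(10)): arr=[12 18 14 10 _] head=0 tail=4 count=4
After op 5 (write(11)): arr=[12 18 14 10 11] head=0 tail=0 count=5
After op 6 (write(4)): arr=[4 18 14 10 11] head=1 tail=1 count=5
After op 7 (read()): arr=[4 18 14 10 11] head=2 tail=1 count=4
After op 8 (write(1)): arr=[4 1 14 10 11] head=2 tail=2 count=5
After op 9 (read()): arr=[4 1 14 10 11] head=3 tail=2 count=4
After op 10 (write(3)): arr=[4 1 3 10 11] head=3 tail=3 count=5
After op 11 (read()): arr=[4 1 3 10 11] head=4 tail=3 count=4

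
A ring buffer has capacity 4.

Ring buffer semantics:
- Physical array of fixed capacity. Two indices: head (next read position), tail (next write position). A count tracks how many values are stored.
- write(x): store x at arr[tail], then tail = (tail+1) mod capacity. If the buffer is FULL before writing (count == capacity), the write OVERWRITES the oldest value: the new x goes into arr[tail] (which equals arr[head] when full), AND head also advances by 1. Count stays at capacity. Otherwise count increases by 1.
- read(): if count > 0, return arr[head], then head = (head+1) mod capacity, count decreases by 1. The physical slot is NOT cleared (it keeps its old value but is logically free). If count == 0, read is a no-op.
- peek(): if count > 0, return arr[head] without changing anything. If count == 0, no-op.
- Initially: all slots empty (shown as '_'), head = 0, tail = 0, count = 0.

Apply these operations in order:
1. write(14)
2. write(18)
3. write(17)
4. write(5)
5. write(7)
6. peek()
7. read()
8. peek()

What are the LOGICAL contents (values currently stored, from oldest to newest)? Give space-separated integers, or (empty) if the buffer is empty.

Answer: 17 5 7

Derivation:
After op 1 (write(14)): arr=[14 _ _ _] head=0 tail=1 count=1
After op 2 (write(18)): arr=[14 18 _ _] head=0 tail=2 count=2
After op 3 (write(17)): arr=[14 18 17 _] head=0 tail=3 count=3
After op 4 (write(5)): arr=[14 18 17 5] head=0 tail=0 count=4
After op 5 (write(7)): arr=[7 18 17 5] head=1 tail=1 count=4
After op 6 (peek()): arr=[7 18 17 5] head=1 tail=1 count=4
After op 7 (read()): arr=[7 18 17 5] head=2 tail=1 count=3
After op 8 (peek()): arr=[7 18 17 5] head=2 tail=1 count=3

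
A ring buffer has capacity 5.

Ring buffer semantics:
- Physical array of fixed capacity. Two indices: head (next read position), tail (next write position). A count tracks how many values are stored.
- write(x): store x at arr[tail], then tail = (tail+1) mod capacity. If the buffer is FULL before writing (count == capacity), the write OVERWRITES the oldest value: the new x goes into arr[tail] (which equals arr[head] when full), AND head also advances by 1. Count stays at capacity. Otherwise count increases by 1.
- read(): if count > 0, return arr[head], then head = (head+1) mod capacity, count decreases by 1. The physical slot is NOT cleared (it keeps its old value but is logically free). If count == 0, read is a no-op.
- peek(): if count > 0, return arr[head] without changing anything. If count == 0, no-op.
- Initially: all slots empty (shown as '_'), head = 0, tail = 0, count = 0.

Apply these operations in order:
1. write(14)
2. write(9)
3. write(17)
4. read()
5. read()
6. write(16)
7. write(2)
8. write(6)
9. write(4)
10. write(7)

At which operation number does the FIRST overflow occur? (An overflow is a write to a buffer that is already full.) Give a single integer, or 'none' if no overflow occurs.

After op 1 (write(14)): arr=[14 _ _ _ _] head=0 tail=1 count=1
After op 2 (write(9)): arr=[14 9 _ _ _] head=0 tail=2 count=2
After op 3 (write(17)): arr=[14 9 17 _ _] head=0 tail=3 count=3
After op 4 (read()): arr=[14 9 17 _ _] head=1 tail=3 count=2
After op 5 (read()): arr=[14 9 17 _ _] head=2 tail=3 count=1
After op 6 (write(16)): arr=[14 9 17 16 _] head=2 tail=4 count=2
After op 7 (write(2)): arr=[14 9 17 16 2] head=2 tail=0 count=3
After op 8 (write(6)): arr=[6 9 17 16 2] head=2 tail=1 count=4
After op 9 (write(4)): arr=[6 4 17 16 2] head=2 tail=2 count=5
After op 10 (write(7)): arr=[6 4 7 16 2] head=3 tail=3 count=5

Answer: 10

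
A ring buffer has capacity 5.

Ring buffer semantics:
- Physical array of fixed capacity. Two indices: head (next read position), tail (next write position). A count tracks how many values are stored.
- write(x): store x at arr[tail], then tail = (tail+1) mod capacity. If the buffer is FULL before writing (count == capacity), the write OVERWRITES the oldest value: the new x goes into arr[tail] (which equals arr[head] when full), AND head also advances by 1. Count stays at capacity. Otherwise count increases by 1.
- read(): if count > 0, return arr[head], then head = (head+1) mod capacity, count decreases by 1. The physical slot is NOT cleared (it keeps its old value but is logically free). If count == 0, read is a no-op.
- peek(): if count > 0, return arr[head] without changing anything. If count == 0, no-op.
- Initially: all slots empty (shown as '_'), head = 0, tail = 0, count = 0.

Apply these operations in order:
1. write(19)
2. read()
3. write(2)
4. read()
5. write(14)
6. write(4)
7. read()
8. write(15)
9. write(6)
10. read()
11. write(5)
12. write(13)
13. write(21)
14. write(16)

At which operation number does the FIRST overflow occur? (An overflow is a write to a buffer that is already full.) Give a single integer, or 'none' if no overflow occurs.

After op 1 (write(19)): arr=[19 _ _ _ _] head=0 tail=1 count=1
After op 2 (read()): arr=[19 _ _ _ _] head=1 tail=1 count=0
After op 3 (write(2)): arr=[19 2 _ _ _] head=1 tail=2 count=1
After op 4 (read()): arr=[19 2 _ _ _] head=2 tail=2 count=0
After op 5 (write(14)): arr=[19 2 14 _ _] head=2 tail=3 count=1
After op 6 (write(4)): arr=[19 2 14 4 _] head=2 tail=4 count=2
After op 7 (read()): arr=[19 2 14 4 _] head=3 tail=4 count=1
After op 8 (write(15)): arr=[19 2 14 4 15] head=3 tail=0 count=2
After op 9 (write(6)): arr=[6 2 14 4 15] head=3 tail=1 count=3
After op 10 (read()): arr=[6 2 14 4 15] head=4 tail=1 count=2
After op 11 (write(5)): arr=[6 5 14 4 15] head=4 tail=2 count=3
After op 12 (write(13)): arr=[6 5 13 4 15] head=4 tail=3 count=4
After op 13 (write(21)): arr=[6 5 13 21 15] head=4 tail=4 count=5
After op 14 (write(16)): arr=[6 5 13 21 16] head=0 tail=0 count=5

Answer: 14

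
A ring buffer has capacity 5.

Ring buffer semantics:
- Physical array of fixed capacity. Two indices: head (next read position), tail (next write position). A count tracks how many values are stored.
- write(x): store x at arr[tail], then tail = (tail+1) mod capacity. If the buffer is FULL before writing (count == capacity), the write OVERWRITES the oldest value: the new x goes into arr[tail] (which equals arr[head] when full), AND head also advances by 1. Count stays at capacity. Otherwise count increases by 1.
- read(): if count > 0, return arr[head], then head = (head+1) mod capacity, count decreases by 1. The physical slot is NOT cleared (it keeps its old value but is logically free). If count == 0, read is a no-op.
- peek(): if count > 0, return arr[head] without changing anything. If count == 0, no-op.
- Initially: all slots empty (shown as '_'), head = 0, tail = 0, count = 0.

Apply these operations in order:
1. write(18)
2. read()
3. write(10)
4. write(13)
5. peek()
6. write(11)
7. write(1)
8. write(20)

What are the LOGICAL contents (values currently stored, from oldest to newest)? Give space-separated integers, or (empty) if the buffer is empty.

Answer: 10 13 11 1 20

Derivation:
After op 1 (write(18)): arr=[18 _ _ _ _] head=0 tail=1 count=1
After op 2 (read()): arr=[18 _ _ _ _] head=1 tail=1 count=0
After op 3 (write(10)): arr=[18 10 _ _ _] head=1 tail=2 count=1
After op 4 (write(13)): arr=[18 10 13 _ _] head=1 tail=3 count=2
After op 5 (peek()): arr=[18 10 13 _ _] head=1 tail=3 count=2
After op 6 (write(11)): arr=[18 10 13 11 _] head=1 tail=4 count=3
After op 7 (write(1)): arr=[18 10 13 11 1] head=1 tail=0 count=4
After op 8 (write(20)): arr=[20 10 13 11 1] head=1 tail=1 count=5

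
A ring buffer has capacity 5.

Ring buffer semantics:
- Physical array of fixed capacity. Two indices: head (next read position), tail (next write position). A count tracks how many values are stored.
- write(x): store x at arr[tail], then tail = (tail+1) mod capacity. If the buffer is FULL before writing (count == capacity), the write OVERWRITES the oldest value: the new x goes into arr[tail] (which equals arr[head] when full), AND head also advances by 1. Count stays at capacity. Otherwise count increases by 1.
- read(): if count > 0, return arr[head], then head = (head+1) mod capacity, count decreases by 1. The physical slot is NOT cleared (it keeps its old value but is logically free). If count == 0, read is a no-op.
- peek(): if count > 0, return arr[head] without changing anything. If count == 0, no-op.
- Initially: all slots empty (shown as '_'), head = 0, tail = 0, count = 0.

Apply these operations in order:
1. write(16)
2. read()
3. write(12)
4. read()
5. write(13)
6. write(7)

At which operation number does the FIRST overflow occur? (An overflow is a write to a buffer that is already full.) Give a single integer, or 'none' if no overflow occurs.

After op 1 (write(16)): arr=[16 _ _ _ _] head=0 tail=1 count=1
After op 2 (read()): arr=[16 _ _ _ _] head=1 tail=1 count=0
After op 3 (write(12)): arr=[16 12 _ _ _] head=1 tail=2 count=1
After op 4 (read()): arr=[16 12 _ _ _] head=2 tail=2 count=0
After op 5 (write(13)): arr=[16 12 13 _ _] head=2 tail=3 count=1
After op 6 (write(7)): arr=[16 12 13 7 _] head=2 tail=4 count=2

Answer: none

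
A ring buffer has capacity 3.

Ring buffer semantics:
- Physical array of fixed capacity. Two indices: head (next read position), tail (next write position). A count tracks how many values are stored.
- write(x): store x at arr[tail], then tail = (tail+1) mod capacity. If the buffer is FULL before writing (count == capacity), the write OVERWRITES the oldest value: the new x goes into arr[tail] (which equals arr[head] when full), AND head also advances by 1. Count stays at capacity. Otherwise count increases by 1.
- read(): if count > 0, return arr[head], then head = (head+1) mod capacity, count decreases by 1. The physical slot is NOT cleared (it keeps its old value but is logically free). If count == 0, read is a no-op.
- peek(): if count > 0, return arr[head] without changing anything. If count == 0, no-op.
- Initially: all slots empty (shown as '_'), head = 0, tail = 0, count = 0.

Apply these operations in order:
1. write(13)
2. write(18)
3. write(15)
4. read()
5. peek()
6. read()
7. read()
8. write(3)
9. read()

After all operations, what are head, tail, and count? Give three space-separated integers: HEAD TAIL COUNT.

After op 1 (write(13)): arr=[13 _ _] head=0 tail=1 count=1
After op 2 (write(18)): arr=[13 18 _] head=0 tail=2 count=2
After op 3 (write(15)): arr=[13 18 15] head=0 tail=0 count=3
After op 4 (read()): arr=[13 18 15] head=1 tail=0 count=2
After op 5 (peek()): arr=[13 18 15] head=1 tail=0 count=2
After op 6 (read()): arr=[13 18 15] head=2 tail=0 count=1
After op 7 (read()): arr=[13 18 15] head=0 tail=0 count=0
After op 8 (write(3)): arr=[3 18 15] head=0 tail=1 count=1
After op 9 (read()): arr=[3 18 15] head=1 tail=1 count=0

Answer: 1 1 0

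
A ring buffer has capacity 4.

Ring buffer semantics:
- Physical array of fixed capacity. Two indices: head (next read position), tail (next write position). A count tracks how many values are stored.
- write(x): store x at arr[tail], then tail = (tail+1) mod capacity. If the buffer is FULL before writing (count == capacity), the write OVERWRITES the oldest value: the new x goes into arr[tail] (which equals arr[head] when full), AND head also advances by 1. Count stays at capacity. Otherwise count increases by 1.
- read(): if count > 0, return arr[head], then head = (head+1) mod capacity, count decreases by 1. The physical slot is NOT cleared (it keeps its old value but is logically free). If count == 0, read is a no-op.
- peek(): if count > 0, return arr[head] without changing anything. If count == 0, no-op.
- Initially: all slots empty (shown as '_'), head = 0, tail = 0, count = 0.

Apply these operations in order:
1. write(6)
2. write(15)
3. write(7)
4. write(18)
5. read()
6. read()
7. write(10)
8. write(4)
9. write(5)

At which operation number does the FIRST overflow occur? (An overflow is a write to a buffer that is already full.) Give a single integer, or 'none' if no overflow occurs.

Answer: 9

Derivation:
After op 1 (write(6)): arr=[6 _ _ _] head=0 tail=1 count=1
After op 2 (write(15)): arr=[6 15 _ _] head=0 tail=2 count=2
After op 3 (write(7)): arr=[6 15 7 _] head=0 tail=3 count=3
After op 4 (write(18)): arr=[6 15 7 18] head=0 tail=0 count=4
After op 5 (read()): arr=[6 15 7 18] head=1 tail=0 count=3
After op 6 (read()): arr=[6 15 7 18] head=2 tail=0 count=2
After op 7 (write(10)): arr=[10 15 7 18] head=2 tail=1 count=3
After op 8 (write(4)): arr=[10 4 7 18] head=2 tail=2 count=4
After op 9 (write(5)): arr=[10 4 5 18] head=3 tail=3 count=4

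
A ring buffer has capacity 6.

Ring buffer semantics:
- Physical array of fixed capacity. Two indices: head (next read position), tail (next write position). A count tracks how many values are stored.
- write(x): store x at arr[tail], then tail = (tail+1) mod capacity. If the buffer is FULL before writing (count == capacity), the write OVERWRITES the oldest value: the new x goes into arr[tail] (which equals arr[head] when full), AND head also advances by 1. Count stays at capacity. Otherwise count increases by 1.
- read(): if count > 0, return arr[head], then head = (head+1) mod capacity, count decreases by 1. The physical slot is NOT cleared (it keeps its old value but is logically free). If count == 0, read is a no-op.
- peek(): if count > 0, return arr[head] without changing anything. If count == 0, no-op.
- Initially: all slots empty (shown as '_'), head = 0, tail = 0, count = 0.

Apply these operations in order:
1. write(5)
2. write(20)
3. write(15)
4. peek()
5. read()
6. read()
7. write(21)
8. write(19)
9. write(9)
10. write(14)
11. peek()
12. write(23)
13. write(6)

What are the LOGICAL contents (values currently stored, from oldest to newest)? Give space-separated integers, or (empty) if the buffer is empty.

After op 1 (write(5)): arr=[5 _ _ _ _ _] head=0 tail=1 count=1
After op 2 (write(20)): arr=[5 20 _ _ _ _] head=0 tail=2 count=2
After op 3 (write(15)): arr=[5 20 15 _ _ _] head=0 tail=3 count=3
After op 4 (peek()): arr=[5 20 15 _ _ _] head=0 tail=3 count=3
After op 5 (read()): arr=[5 20 15 _ _ _] head=1 tail=3 count=2
After op 6 (read()): arr=[5 20 15 _ _ _] head=2 tail=3 count=1
After op 7 (write(21)): arr=[5 20 15 21 _ _] head=2 tail=4 count=2
After op 8 (write(19)): arr=[5 20 15 21 19 _] head=2 tail=5 count=3
After op 9 (write(9)): arr=[5 20 15 21 19 9] head=2 tail=0 count=4
After op 10 (write(14)): arr=[14 20 15 21 19 9] head=2 tail=1 count=5
After op 11 (peek()): arr=[14 20 15 21 19 9] head=2 tail=1 count=5
After op 12 (write(23)): arr=[14 23 15 21 19 9] head=2 tail=2 count=6
After op 13 (write(6)): arr=[14 23 6 21 19 9] head=3 tail=3 count=6

Answer: 21 19 9 14 23 6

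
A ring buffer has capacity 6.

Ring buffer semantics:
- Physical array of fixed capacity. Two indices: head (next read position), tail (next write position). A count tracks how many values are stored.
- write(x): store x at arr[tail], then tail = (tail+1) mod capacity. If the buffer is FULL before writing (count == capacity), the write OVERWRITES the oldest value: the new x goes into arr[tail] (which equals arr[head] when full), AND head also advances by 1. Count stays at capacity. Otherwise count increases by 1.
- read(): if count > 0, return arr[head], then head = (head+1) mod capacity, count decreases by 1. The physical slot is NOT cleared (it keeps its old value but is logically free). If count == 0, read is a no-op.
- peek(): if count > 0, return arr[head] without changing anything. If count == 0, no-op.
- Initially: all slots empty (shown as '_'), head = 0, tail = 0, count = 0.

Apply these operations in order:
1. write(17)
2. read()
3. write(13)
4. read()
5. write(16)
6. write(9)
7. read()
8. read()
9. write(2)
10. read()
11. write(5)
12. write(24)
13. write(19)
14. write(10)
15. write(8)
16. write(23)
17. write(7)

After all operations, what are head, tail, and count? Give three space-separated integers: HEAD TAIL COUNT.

After op 1 (write(17)): arr=[17 _ _ _ _ _] head=0 tail=1 count=1
After op 2 (read()): arr=[17 _ _ _ _ _] head=1 tail=1 count=0
After op 3 (write(13)): arr=[17 13 _ _ _ _] head=1 tail=2 count=1
After op 4 (read()): arr=[17 13 _ _ _ _] head=2 tail=2 count=0
After op 5 (write(16)): arr=[17 13 16 _ _ _] head=2 tail=3 count=1
After op 6 (write(9)): arr=[17 13 16 9 _ _] head=2 tail=4 count=2
After op 7 (read()): arr=[17 13 16 9 _ _] head=3 tail=4 count=1
After op 8 (read()): arr=[17 13 16 9 _ _] head=4 tail=4 count=0
After op 9 (write(2)): arr=[17 13 16 9 2 _] head=4 tail=5 count=1
After op 10 (read()): arr=[17 13 16 9 2 _] head=5 tail=5 count=0
After op 11 (write(5)): arr=[17 13 16 9 2 5] head=5 tail=0 count=1
After op 12 (write(24)): arr=[24 13 16 9 2 5] head=5 tail=1 count=2
After op 13 (write(19)): arr=[24 19 16 9 2 5] head=5 tail=2 count=3
After op 14 (write(10)): arr=[24 19 10 9 2 5] head=5 tail=3 count=4
After op 15 (write(8)): arr=[24 19 10 8 2 5] head=5 tail=4 count=5
After op 16 (write(23)): arr=[24 19 10 8 23 5] head=5 tail=5 count=6
After op 17 (write(7)): arr=[24 19 10 8 23 7] head=0 tail=0 count=6

Answer: 0 0 6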